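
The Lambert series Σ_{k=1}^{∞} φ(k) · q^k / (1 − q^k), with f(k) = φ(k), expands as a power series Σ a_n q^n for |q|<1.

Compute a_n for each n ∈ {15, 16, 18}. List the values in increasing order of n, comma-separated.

[q^15] φ(15)=8,φ(5)=4,φ(3)=2,φ(1)=1 ⇒ 15
[q^16] φ(16)=8,φ(8)=4,φ(4)=2,φ(2)=1,φ(1)=1 ⇒ 16
n=18: 1·18 2·9 3·6 6·3 9·2 18·1  φ→[1+1+2+2+6+6]=18

15, 16, 18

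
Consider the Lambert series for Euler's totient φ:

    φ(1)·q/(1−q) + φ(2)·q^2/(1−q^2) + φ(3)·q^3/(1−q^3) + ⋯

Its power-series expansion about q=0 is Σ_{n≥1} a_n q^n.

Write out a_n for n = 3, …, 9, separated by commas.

q^3  k|3↦φ(k): 3:2 1:1  a_3=3
d|4:{1,2,4}  Σφ=1+1+2=4
d|5:{5,1}  Σφ=4+1=5
d|6:{1,2,3,6}  Σφ=1+1+2+2=6
q^7  k|7↦φ(k): 1:1 7:6  a_7=7
q^8  k|8↦φ(k): 1:1 2:1 4:2 8:4  a_8=8
q^9  k|9↦φ(k): 1:1 3:2 9:6  a_9=9

3, 4, 5, 6, 7, 8, 9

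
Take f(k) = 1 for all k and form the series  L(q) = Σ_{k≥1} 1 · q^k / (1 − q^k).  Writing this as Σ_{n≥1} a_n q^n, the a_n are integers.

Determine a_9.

a_9 = 3

d|9:{1,3,9}  Σf=1+1+1=3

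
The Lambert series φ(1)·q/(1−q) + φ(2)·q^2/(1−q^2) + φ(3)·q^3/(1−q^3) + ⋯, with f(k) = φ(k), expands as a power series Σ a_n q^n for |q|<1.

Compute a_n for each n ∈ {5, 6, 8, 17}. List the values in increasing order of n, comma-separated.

n=5: 1·5 5·1  φ→[1+4]=5
n=6: 6·1 3·2 2·3 1·6  φ→[2+2+1+1]=6
d|8:{1,2,4,8}  Σφ=1+1+2+4=8
n=17: 17·1 1·17  φ→[16+1]=17

5, 6, 8, 17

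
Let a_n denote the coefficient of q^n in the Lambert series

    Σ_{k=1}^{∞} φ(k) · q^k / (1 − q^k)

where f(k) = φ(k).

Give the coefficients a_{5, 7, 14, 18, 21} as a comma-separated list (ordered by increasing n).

n=5: 5·1 1·5  φ→[4+1]=5
q^7  k|7↦φ(k): 7:6 1:1  a_7=7
q^14  k|14↦φ(k): 14:6 7:6 2:1 1:1  a_14=14
n=18: 1·18 2·9 3·6 6·3 9·2 18·1  φ→[1+1+2+2+6+6]=18
q^21  k|21↦φ(k): 21:12 7:6 3:2 1:1  a_21=21

5, 7, 14, 18, 21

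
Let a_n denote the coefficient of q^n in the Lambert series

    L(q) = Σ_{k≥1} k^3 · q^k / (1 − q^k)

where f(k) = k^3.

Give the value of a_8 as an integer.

d|8:{1,2,4,8}  Σf=1+8+64+512=585

a_8 = 585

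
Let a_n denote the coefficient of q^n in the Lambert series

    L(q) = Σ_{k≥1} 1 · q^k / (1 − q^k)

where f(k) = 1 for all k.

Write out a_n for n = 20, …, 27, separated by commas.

q^20  k|20↦f(k): 1:1 2:1 4:1 5:1 10:1 20:1  a_20=6
q^21  k|21↦f(k): 21:1 7:1 3:1 1:1  a_21=4
[q^22] f(1)=1,f(2)=1,f(11)=1,f(22)=1 ⇒ 4
n=23: 1·23 23·1  f→[1+1]=2
n=24: 1·24 2·12 3·8 4·6 6·4 8·3 12·2 24·1  f→[1+1+1+1+1+1+1+1]=8
d|25:{25,5,1}  Σf=1+1+1=3
n=26: 26·1 13·2 2·13 1·26  f→[1+1+1+1]=4
[q^27] f(1)=1,f(3)=1,f(9)=1,f(27)=1 ⇒ 4

6, 4, 4, 2, 8, 3, 4, 4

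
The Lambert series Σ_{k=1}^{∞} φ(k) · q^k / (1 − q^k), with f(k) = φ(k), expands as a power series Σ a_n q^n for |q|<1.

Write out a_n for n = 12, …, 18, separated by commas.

d|12:{1,2,3,4,6,12}  Σφ=1+1+2+2+2+4=12
d|13:{1,13}  Σφ=1+12=13
q^14  k|14↦φ(k): 1:1 2:1 7:6 14:6  a_14=14
q^15  k|15↦φ(k): 1:1 3:2 5:4 15:8  a_15=15
q^16  k|16↦φ(k): 1:1 2:1 4:2 8:4 16:8  a_16=16
q^17  k|17↦φ(k): 1:1 17:16  a_17=17
q^18  k|18↦φ(k): 18:6 9:6 6:2 3:2 2:1 1:1  a_18=18

12, 13, 14, 15, 16, 17, 18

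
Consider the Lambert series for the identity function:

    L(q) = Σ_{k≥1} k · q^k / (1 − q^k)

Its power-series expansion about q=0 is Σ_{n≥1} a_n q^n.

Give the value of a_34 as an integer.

n=34: 1·34 2·17 17·2 34·1  f→[1+2+17+34]=54

a_34 = 54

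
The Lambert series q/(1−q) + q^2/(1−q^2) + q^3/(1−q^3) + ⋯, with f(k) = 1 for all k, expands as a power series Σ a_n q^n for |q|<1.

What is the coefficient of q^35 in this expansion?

q^35  k|35↦f(k): 35:1 7:1 5:1 1:1  a_35=4

a_35 = 4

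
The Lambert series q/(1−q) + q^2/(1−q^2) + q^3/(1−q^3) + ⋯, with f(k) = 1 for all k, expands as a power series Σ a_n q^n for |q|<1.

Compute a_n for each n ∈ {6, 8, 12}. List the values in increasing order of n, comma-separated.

4, 4, 6

[q^6] f(6)=1,f(3)=1,f(2)=1,f(1)=1 ⇒ 4
q^8  k|8↦f(k): 1:1 2:1 4:1 8:1  a_8=4
q^12  k|12↦f(k): 12:1 6:1 4:1 3:1 2:1 1:1  a_12=6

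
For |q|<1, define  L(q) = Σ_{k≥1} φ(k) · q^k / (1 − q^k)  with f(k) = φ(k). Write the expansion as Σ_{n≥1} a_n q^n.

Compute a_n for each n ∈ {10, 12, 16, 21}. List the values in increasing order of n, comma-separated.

d|10:{10,5,2,1}  Σφ=4+4+1+1=10
q^12  k|12↦φ(k): 1:1 2:1 3:2 4:2 6:2 12:4  a_12=12
n=16: 1·16 2·8 4·4 8·2 16·1  φ→[1+1+2+4+8]=16
q^21  k|21↦φ(k): 21:12 7:6 3:2 1:1  a_21=21

10, 12, 16, 21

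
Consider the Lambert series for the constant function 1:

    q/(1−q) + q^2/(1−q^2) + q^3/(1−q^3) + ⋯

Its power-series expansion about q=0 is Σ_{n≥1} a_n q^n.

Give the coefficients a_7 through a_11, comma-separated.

n=7: 7·1 1·7  f→[1+1]=2
d|8:{1,2,4,8}  Σf=1+1+1+1=4
d|9:{9,3,1}  Σf=1+1+1=3
n=10: 1·10 2·5 5·2 10·1  f→[1+1+1+1]=4
n=11: 11·1 1·11  f→[1+1]=2

2, 4, 3, 4, 2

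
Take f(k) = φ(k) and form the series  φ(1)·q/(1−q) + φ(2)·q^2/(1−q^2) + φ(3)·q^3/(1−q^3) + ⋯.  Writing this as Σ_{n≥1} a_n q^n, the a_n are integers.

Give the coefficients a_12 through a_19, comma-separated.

d|12:{1,2,3,4,6,12}  Σφ=1+1+2+2+2+4=12
n=13: 1·13 13·1  φ→[1+12]=13
d|14:{1,2,7,14}  Σφ=1+1+6+6=14
n=15: 15·1 5·3 3·5 1·15  φ→[8+4+2+1]=15
d|16:{16,8,4,2,1}  Σφ=8+4+2+1+1=16
d|17:{1,17}  Σφ=1+16=17
d|18:{1,2,3,6,9,18}  Σφ=1+1+2+2+6+6=18
[q^19] φ(1)=1,φ(19)=18 ⇒ 19

12, 13, 14, 15, 16, 17, 18, 19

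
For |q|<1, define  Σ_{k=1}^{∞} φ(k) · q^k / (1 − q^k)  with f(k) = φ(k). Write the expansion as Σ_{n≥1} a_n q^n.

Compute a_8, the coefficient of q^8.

d|8:{1,2,4,8}  Σφ=1+1+2+4=8

a_8 = 8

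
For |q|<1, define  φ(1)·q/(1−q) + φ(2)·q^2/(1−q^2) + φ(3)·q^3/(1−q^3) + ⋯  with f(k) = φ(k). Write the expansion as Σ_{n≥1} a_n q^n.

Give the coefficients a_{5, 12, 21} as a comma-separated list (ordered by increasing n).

[q^5] φ(1)=1,φ(5)=4 ⇒ 5
d|12:{1,2,3,4,6,12}  Σφ=1+1+2+2+2+4=12
q^21  k|21↦φ(k): 1:1 3:2 7:6 21:12  a_21=21

5, 12, 21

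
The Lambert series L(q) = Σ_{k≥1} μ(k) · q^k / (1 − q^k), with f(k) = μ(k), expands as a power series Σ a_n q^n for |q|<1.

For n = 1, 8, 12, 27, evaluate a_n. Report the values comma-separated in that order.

1, 0, 0, 0

n=1: 1·1  μ→[1]=1
q^8  k|8↦μ(k): 8:0 4:0 2:-1 1:1  a_8=0
q^12  k|12↦μ(k): 12:0 6:1 4:0 3:-1 2:-1 1:1  a_12=0
q^27  k|27↦μ(k): 27:0 9:0 3:-1 1:1  a_27=0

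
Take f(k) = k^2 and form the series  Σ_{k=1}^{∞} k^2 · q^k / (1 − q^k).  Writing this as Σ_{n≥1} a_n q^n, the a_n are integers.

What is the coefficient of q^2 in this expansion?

a_2 = 5

q^2  k|2↦f(k): 1:1 2:4  a_2=5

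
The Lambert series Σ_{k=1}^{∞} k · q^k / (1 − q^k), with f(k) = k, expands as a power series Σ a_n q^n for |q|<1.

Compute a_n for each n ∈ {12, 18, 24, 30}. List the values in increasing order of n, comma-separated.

28, 39, 60, 72

q^12  k|12↦f(k): 1:1 2:2 3:3 4:4 6:6 12:12  a_12=28
[q^18] f(1)=1,f(2)=2,f(3)=3,f(6)=6,f(9)=9,f(18)=18 ⇒ 39
n=24: 24·1 12·2 8·3 6·4 4·6 3·8 2·12 1·24  f→[24+12+8+6+4+3+2+1]=60
n=30: 30·1 15·2 10·3 6·5 5·6 3·10 2·15 1·30  f→[30+15+10+6+5+3+2+1]=72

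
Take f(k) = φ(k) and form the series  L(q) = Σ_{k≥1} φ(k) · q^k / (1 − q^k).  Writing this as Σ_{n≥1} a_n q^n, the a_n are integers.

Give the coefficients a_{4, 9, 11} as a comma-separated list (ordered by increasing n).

[q^4] φ(1)=1,φ(2)=1,φ(4)=2 ⇒ 4
n=9: 1·9 3·3 9·1  φ→[1+2+6]=9
q^11  k|11↦φ(k): 11:10 1:1  a_11=11

4, 9, 11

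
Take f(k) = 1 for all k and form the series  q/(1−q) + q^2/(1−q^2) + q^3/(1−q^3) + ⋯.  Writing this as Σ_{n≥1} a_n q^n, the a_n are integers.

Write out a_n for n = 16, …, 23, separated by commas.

5, 2, 6, 2, 6, 4, 4, 2

[q^16] f(16)=1,f(8)=1,f(4)=1,f(2)=1,f(1)=1 ⇒ 5
d|17:{1,17}  Σf=1+1=2
[q^18] f(18)=1,f(9)=1,f(6)=1,f(3)=1,f(2)=1,f(1)=1 ⇒ 6
[q^19] f(19)=1,f(1)=1 ⇒ 2
q^20  k|20↦f(k): 20:1 10:1 5:1 4:1 2:1 1:1  a_20=6
q^21  k|21↦f(k): 1:1 3:1 7:1 21:1  a_21=4
[q^22] f(22)=1,f(11)=1,f(2)=1,f(1)=1 ⇒ 4
n=23: 23·1 1·23  f→[1+1]=2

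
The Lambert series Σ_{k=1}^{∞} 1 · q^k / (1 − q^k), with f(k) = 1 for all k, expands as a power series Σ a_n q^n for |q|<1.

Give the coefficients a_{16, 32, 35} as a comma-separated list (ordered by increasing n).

5, 6, 4

q^16  k|16↦f(k): 16:1 8:1 4:1 2:1 1:1  a_16=5
[q^32] f(1)=1,f(2)=1,f(4)=1,f(8)=1,f(16)=1,f(32)=1 ⇒ 6
n=35: 1·35 5·7 7·5 35·1  f→[1+1+1+1]=4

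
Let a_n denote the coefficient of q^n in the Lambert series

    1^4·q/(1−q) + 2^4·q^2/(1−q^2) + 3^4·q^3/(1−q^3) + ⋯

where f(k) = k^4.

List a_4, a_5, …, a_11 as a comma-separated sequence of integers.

q^4  k|4↦f(k): 1:1 2:16 4:256  a_4=273
n=5: 1·5 5·1  f→[1+625]=626
n=6: 1·6 2·3 3·2 6·1  f→[1+16+81+1296]=1394
d|7:{7,1}  Σf=2401+1=2402
n=8: 1·8 2·4 4·2 8·1  f→[1+16+256+4096]=4369
n=9: 9·1 3·3 1·9  f→[6561+81+1]=6643
q^10  k|10↦f(k): 10:10000 5:625 2:16 1:1  a_10=10642
n=11: 1·11 11·1  f→[1+14641]=14642

273, 626, 1394, 2402, 4369, 6643, 10642, 14642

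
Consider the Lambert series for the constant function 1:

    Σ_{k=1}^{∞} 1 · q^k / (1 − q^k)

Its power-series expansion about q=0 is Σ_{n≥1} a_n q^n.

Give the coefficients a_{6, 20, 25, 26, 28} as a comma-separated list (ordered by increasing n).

q^6  k|6↦f(k): 6:1 3:1 2:1 1:1  a_6=4
[q^20] f(1)=1,f(2)=1,f(4)=1,f(5)=1,f(10)=1,f(20)=1 ⇒ 6
d|25:{25,5,1}  Σf=1+1+1=3
d|26:{1,2,13,26}  Σf=1+1+1+1=4
[q^28] f(1)=1,f(2)=1,f(4)=1,f(7)=1,f(14)=1,f(28)=1 ⇒ 6

4, 6, 3, 4, 6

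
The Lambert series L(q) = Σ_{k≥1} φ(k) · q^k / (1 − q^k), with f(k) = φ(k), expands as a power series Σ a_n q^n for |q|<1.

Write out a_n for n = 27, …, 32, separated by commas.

[q^27] φ(27)=18,φ(9)=6,φ(3)=2,φ(1)=1 ⇒ 27
n=28: 28·1 14·2 7·4 4·7 2·14 1·28  φ→[12+6+6+2+1+1]=28
n=29: 29·1 1·29  φ→[28+1]=29
q^30  k|30↦φ(k): 1:1 2:1 3:2 5:4 6:2 10:4 15:8 30:8  a_30=30
d|31:{1,31}  Σφ=1+30=31
d|32:{1,2,4,8,16,32}  Σφ=1+1+2+4+8+16=32

27, 28, 29, 30, 31, 32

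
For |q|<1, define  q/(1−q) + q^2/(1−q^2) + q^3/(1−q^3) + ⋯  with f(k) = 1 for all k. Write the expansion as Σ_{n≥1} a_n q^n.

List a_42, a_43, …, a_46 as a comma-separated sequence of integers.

8, 2, 6, 6, 4

d|42:{1,2,3,6,7,14,21,42}  Σf=1+1+1+1+1+1+1+1=8
n=43: 1·43 43·1  f→[1+1]=2
q^44  k|44↦f(k): 1:1 2:1 4:1 11:1 22:1 44:1  a_44=6
d|45:{1,3,5,9,15,45}  Σf=1+1+1+1+1+1=6
n=46: 46·1 23·2 2·23 1·46  f→[1+1+1+1]=4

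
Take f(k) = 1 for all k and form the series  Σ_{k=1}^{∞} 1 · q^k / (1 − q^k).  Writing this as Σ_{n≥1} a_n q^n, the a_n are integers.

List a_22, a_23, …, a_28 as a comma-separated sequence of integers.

n=22: 22·1 11·2 2·11 1·22  f→[1+1+1+1]=4
q^23  k|23↦f(k): 1:1 23:1  a_23=2
q^24  k|24↦f(k): 1:1 2:1 3:1 4:1 6:1 8:1 12:1 24:1  a_24=8
[q^25] f(25)=1,f(5)=1,f(1)=1 ⇒ 3
[q^26] f(26)=1,f(13)=1,f(2)=1,f(1)=1 ⇒ 4
[q^27] f(27)=1,f(9)=1,f(3)=1,f(1)=1 ⇒ 4
n=28: 1·28 2·14 4·7 7·4 14·2 28·1  f→[1+1+1+1+1+1]=6

4, 2, 8, 3, 4, 4, 6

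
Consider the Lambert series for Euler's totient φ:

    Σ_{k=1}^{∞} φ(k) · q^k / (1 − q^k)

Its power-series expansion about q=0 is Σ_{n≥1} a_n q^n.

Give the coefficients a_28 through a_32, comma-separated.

[q^28] φ(1)=1,φ(2)=1,φ(4)=2,φ(7)=6,φ(14)=6,φ(28)=12 ⇒ 28
q^29  k|29↦φ(k): 1:1 29:28  a_29=29
[q^30] φ(1)=1,φ(2)=1,φ(3)=2,φ(5)=4,φ(6)=2,φ(10)=4,φ(15)=8,φ(30)=8 ⇒ 30
d|31:{31,1}  Σφ=30+1=31
q^32  k|32↦φ(k): 32:16 16:8 8:4 4:2 2:1 1:1  a_32=32

28, 29, 30, 31, 32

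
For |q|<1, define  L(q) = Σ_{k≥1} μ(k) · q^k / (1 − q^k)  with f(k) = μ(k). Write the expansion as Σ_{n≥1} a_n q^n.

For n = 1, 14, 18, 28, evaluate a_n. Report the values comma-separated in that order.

[q^1] μ(1)=1 ⇒ 1
d|14:{1,2,7,14}  Σμ=1+(-1)+(-1)+1=0
n=18: 18·1 9·2 6·3 3·6 2·9 1·18  μ→[0+0+1+(-1)+(-1)+1]=0
q^28  k|28↦μ(k): 1:1 2:-1 4:0 7:-1 14:1 28:0  a_28=0

1, 0, 0, 0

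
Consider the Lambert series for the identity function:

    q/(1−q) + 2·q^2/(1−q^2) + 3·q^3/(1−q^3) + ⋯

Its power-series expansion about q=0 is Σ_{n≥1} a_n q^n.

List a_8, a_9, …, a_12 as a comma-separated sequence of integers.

15, 13, 18, 12, 28

[q^8] f(1)=1,f(2)=2,f(4)=4,f(8)=8 ⇒ 15
[q^9] f(9)=9,f(3)=3,f(1)=1 ⇒ 13
[q^10] f(1)=1,f(2)=2,f(5)=5,f(10)=10 ⇒ 18
d|11:{1,11}  Σf=1+11=12
q^12  k|12↦f(k): 12:12 6:6 4:4 3:3 2:2 1:1  a_12=28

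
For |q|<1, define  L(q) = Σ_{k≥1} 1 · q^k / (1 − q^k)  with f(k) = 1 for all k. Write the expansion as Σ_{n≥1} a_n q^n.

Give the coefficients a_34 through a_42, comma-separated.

n=34: 34·1 17·2 2·17 1·34  f→[1+1+1+1]=4
d|35:{35,7,5,1}  Σf=1+1+1+1=4
d|36:{1,2,3,4,6,9,12,18,36}  Σf=1+1+1+1+1+1+1+1+1=9
[q^37] f(1)=1,f(37)=1 ⇒ 2
[q^38] f(38)=1,f(19)=1,f(2)=1,f(1)=1 ⇒ 4
[q^39] f(39)=1,f(13)=1,f(3)=1,f(1)=1 ⇒ 4
d|40:{40,20,10,8,5,4,2,1}  Σf=1+1+1+1+1+1+1+1=8
n=41: 1·41 41·1  f→[1+1]=2
q^42  k|42↦f(k): 42:1 21:1 14:1 7:1 6:1 3:1 2:1 1:1  a_42=8

4, 4, 9, 2, 4, 4, 8, 2, 8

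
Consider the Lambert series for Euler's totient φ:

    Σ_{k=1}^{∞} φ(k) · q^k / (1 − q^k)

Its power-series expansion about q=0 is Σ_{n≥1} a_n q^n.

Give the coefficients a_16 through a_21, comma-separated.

d|16:{16,8,4,2,1}  Σφ=8+4+2+1+1=16
d|17:{1,17}  Σφ=1+16=17
q^18  k|18↦φ(k): 1:1 2:1 3:2 6:2 9:6 18:6  a_18=18
[q^19] φ(1)=1,φ(19)=18 ⇒ 19
d|20:{20,10,5,4,2,1}  Σφ=8+4+4+2+1+1=20
q^21  k|21↦φ(k): 21:12 7:6 3:2 1:1  a_21=21

16, 17, 18, 19, 20, 21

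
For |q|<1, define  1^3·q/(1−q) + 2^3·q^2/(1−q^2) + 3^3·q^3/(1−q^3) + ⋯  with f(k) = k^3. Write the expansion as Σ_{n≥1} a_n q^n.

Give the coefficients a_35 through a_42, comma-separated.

d|35:{35,7,5,1}  Σf=42875+343+125+1=43344
d|36:{1,2,3,4,6,9,12,18,36}  Σf=1+8+27+64+216+729+1728+5832+46656=55261
n=37: 37·1 1·37  f→[50653+1]=50654
q^38  k|38↦f(k): 1:1 2:8 19:6859 38:54872  a_38=61740
d|39:{1,3,13,39}  Σf=1+27+2197+59319=61544
q^40  k|40↦f(k): 1:1 2:8 4:64 5:125 8:512 10:1000 20:8000 40:64000  a_40=73710
d|41:{1,41}  Σf=1+68921=68922
n=42: 1·42 2·21 3·14 6·7 7·6 14·3 21·2 42·1  f→[1+8+27+216+343+2744+9261+74088]=86688

43344, 55261, 50654, 61740, 61544, 73710, 68922, 86688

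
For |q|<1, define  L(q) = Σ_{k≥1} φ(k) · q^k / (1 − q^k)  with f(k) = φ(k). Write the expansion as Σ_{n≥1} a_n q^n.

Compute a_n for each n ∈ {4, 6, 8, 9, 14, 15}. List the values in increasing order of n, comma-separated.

[q^4] φ(4)=2,φ(2)=1,φ(1)=1 ⇒ 4
d|6:{6,3,2,1}  Σφ=2+2+1+1=6
d|8:{8,4,2,1}  Σφ=4+2+1+1=8
d|9:{9,3,1}  Σφ=6+2+1=9
[q^14] φ(1)=1,φ(2)=1,φ(7)=6,φ(14)=6 ⇒ 14
q^15  k|15↦φ(k): 15:8 5:4 3:2 1:1  a_15=15

4, 6, 8, 9, 14, 15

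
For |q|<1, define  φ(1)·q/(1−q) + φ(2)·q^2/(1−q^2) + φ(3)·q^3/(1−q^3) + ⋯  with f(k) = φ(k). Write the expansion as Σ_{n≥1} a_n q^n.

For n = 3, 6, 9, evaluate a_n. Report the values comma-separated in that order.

[q^3] φ(1)=1,φ(3)=2 ⇒ 3
n=6: 6·1 3·2 2·3 1·6  φ→[2+2+1+1]=6
n=9: 9·1 3·3 1·9  φ→[6+2+1]=9

3, 6, 9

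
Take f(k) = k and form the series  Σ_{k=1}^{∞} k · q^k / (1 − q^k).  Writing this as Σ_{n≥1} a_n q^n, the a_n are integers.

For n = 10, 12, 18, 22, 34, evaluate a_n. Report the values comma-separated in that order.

18, 28, 39, 36, 54

[q^10] f(1)=1,f(2)=2,f(5)=5,f(10)=10 ⇒ 18
d|12:{1,2,3,4,6,12}  Σf=1+2+3+4+6+12=28
n=18: 18·1 9·2 6·3 3·6 2·9 1·18  f→[18+9+6+3+2+1]=39
d|22:{1,2,11,22}  Σf=1+2+11+22=36
[q^34] f(1)=1,f(2)=2,f(17)=17,f(34)=34 ⇒ 54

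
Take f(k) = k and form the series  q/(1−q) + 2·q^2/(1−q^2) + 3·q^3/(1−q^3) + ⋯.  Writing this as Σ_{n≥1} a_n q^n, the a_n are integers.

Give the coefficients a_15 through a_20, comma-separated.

24, 31, 18, 39, 20, 42

[q^15] f(15)=15,f(5)=5,f(3)=3,f(1)=1 ⇒ 24
d|16:{1,2,4,8,16}  Σf=1+2+4+8+16=31
[q^17] f(17)=17,f(1)=1 ⇒ 18
[q^18] f(18)=18,f(9)=9,f(6)=6,f(3)=3,f(2)=2,f(1)=1 ⇒ 39
d|19:{1,19}  Σf=1+19=20
q^20  k|20↦f(k): 1:1 2:2 4:4 5:5 10:10 20:20  a_20=42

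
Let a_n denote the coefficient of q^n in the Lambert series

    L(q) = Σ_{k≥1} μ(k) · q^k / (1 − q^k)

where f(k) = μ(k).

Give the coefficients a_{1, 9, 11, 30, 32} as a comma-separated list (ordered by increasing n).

q^1  k|1↦μ(k): 1:1  a_1=1
q^9  k|9↦μ(k): 1:1 3:-1 9:0  a_9=0
[q^11] μ(1)=1,μ(11)=-1 ⇒ 0
d|30:{30,15,10,6,5,3,2,1}  Σμ=(-1)+1+1+1+(-1)+(-1)+(-1)+1=0
n=32: 1·32 2·16 4·8 8·4 16·2 32·1  μ→[1+(-1)+0+0+0+0]=0

1, 0, 0, 0, 0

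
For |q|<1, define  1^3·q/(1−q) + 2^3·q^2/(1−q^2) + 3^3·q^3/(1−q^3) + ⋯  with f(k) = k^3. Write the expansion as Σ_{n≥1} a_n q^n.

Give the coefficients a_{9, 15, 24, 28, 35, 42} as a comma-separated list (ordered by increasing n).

d|9:{9,3,1}  Σf=729+27+1=757
d|15:{1,3,5,15}  Σf=1+27+125+3375=3528
q^24  k|24↦f(k): 24:13824 12:1728 8:512 6:216 4:64 3:27 2:8 1:1  a_24=16380
q^28  k|28↦f(k): 1:1 2:8 4:64 7:343 14:2744 28:21952  a_28=25112
[q^35] f(35)=42875,f(7)=343,f(5)=125,f(1)=1 ⇒ 43344
q^42  k|42↦f(k): 1:1 2:8 3:27 6:216 7:343 14:2744 21:9261 42:74088  a_42=86688

757, 3528, 16380, 25112, 43344, 86688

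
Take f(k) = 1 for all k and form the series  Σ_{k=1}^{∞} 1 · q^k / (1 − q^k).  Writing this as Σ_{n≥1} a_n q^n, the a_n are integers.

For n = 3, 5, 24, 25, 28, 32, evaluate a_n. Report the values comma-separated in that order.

2, 2, 8, 3, 6, 6

d|3:{1,3}  Σf=1+1=2
q^5  k|5↦f(k): 1:1 5:1  a_5=2
q^24  k|24↦f(k): 24:1 12:1 8:1 6:1 4:1 3:1 2:1 1:1  a_24=8
[q^25] f(25)=1,f(5)=1,f(1)=1 ⇒ 3
n=28: 1·28 2·14 4·7 7·4 14·2 28·1  f→[1+1+1+1+1+1]=6
q^32  k|32↦f(k): 1:1 2:1 4:1 8:1 16:1 32:1  a_32=6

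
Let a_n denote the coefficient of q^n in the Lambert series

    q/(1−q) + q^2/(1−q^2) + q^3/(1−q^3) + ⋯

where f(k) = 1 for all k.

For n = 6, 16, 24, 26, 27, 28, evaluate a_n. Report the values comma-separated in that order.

q^6  k|6↦f(k): 1:1 2:1 3:1 6:1  a_6=4
[q^16] f(16)=1,f(8)=1,f(4)=1,f(2)=1,f(1)=1 ⇒ 5
n=24: 24·1 12·2 8·3 6·4 4·6 3·8 2·12 1·24  f→[1+1+1+1+1+1+1+1]=8
n=26: 1·26 2·13 13·2 26·1  f→[1+1+1+1]=4
q^27  k|27↦f(k): 27:1 9:1 3:1 1:1  a_27=4
[q^28] f(28)=1,f(14)=1,f(7)=1,f(4)=1,f(2)=1,f(1)=1 ⇒ 6

4, 5, 8, 4, 4, 6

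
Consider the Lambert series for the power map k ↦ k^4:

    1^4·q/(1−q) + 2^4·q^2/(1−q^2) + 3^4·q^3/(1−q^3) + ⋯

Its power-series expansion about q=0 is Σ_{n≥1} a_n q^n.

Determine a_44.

q^44  k|44↦f(k): 44:3748096 22:234256 11:14641 4:256 2:16 1:1  a_44=3997266

a_44 = 3997266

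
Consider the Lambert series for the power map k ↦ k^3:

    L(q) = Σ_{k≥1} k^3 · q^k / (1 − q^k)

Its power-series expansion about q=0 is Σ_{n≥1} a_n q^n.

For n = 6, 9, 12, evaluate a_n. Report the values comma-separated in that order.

252, 757, 2044

q^6  k|6↦f(k): 1:1 2:8 3:27 6:216  a_6=252
d|9:{9,3,1}  Σf=729+27+1=757
n=12: 12·1 6·2 4·3 3·4 2·6 1·12  f→[1728+216+64+27+8+1]=2044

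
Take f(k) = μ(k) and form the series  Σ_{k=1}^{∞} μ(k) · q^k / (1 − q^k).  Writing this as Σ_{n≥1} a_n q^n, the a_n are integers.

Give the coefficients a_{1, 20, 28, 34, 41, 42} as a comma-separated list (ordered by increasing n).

d|1:{1}  Σμ=1=1
q^20  k|20↦μ(k): 1:1 2:-1 4:0 5:-1 10:1 20:0  a_20=0
d|28:{28,14,7,4,2,1}  Σμ=0+1+(-1)+0+(-1)+1=0
d|34:{1,2,17,34}  Σμ=1+(-1)+(-1)+1=0
d|41:{1,41}  Σμ=1+(-1)=0
[q^42] μ(1)=1,μ(2)=-1,μ(3)=-1,μ(6)=1,μ(7)=-1,μ(14)=1,μ(21)=1,μ(42)=-1 ⇒ 0

1, 0, 0, 0, 0, 0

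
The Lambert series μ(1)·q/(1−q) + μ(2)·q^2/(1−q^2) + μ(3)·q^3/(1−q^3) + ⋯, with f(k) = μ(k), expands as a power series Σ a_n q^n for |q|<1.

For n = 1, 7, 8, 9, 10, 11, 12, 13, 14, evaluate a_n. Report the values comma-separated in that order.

q^1  k|1↦μ(k): 1:1  a_1=1
d|7:{1,7}  Σμ=1+(-1)=0
[q^8] μ(1)=1,μ(2)=-1,μ(4)=0,μ(8)=0 ⇒ 0
n=9: 1·9 3·3 9·1  μ→[1+(-1)+0]=0
[q^10] μ(10)=1,μ(5)=-1,μ(2)=-1,μ(1)=1 ⇒ 0
[q^11] μ(11)=-1,μ(1)=1 ⇒ 0
d|12:{12,6,4,3,2,1}  Σμ=0+1+0+(-1)+(-1)+1=0
n=13: 13·1 1·13  μ→[(-1)+1]=0
q^14  k|14↦μ(k): 14:1 7:-1 2:-1 1:1  a_14=0

1, 0, 0, 0, 0, 0, 0, 0, 0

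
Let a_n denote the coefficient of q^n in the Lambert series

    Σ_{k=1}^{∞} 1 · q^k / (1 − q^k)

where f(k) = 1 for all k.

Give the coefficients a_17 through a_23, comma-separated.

q^17  k|17↦f(k): 1:1 17:1  a_17=2
n=18: 18·1 9·2 6·3 3·6 2·9 1·18  f→[1+1+1+1+1+1]=6
n=19: 19·1 1·19  f→[1+1]=2
d|20:{20,10,5,4,2,1}  Σf=1+1+1+1+1+1=6
n=21: 1·21 3·7 7·3 21·1  f→[1+1+1+1]=4
n=22: 1·22 2·11 11·2 22·1  f→[1+1+1+1]=4
n=23: 1·23 23·1  f→[1+1]=2

2, 6, 2, 6, 4, 4, 2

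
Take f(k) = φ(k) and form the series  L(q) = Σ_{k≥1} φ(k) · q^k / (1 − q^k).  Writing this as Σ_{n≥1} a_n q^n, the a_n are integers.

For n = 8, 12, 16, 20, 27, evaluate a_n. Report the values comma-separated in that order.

n=8: 8·1 4·2 2·4 1·8  φ→[4+2+1+1]=8
q^12  k|12↦φ(k): 12:4 6:2 4:2 3:2 2:1 1:1  a_12=12
q^16  k|16↦φ(k): 16:8 8:4 4:2 2:1 1:1  a_16=16
[q^20] φ(1)=1,φ(2)=1,φ(4)=2,φ(5)=4,φ(10)=4,φ(20)=8 ⇒ 20
q^27  k|27↦φ(k): 27:18 9:6 3:2 1:1  a_27=27

8, 12, 16, 20, 27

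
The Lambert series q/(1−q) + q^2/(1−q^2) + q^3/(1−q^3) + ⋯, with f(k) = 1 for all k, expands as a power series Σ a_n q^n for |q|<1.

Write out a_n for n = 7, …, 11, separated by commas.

2, 4, 3, 4, 2

q^7  k|7↦f(k): 1:1 7:1  a_7=2
d|8:{1,2,4,8}  Σf=1+1+1+1=4
n=9: 1·9 3·3 9·1  f→[1+1+1]=3
n=10: 10·1 5·2 2·5 1·10  f→[1+1+1+1]=4
q^11  k|11↦f(k): 1:1 11:1  a_11=2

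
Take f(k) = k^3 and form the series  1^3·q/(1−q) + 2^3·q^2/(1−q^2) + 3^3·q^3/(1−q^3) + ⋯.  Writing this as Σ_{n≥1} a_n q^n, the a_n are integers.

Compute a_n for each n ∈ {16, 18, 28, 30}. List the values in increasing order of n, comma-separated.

d|16:{1,2,4,8,16}  Σf=1+8+64+512+4096=4681
d|18:{18,9,6,3,2,1}  Σf=5832+729+216+27+8+1=6813
n=28: 28·1 14·2 7·4 4·7 2·14 1·28  f→[21952+2744+343+64+8+1]=25112
[q^30] f(1)=1,f(2)=8,f(3)=27,f(5)=125,f(6)=216,f(10)=1000,f(15)=3375,f(30)=27000 ⇒ 31752

4681, 6813, 25112, 31752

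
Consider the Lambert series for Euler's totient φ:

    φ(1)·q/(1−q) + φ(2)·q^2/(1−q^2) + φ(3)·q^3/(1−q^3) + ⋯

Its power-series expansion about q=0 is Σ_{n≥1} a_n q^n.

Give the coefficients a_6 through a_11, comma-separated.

d|6:{6,3,2,1}  Σφ=2+2+1+1=6
d|7:{1,7}  Σφ=1+6=7
d|8:{1,2,4,8}  Σφ=1+1+2+4=8
q^9  k|9↦φ(k): 1:1 3:2 9:6  a_9=9
n=10: 10·1 5·2 2·5 1·10  φ→[4+4+1+1]=10
n=11: 1·11 11·1  φ→[1+10]=11

6, 7, 8, 9, 10, 11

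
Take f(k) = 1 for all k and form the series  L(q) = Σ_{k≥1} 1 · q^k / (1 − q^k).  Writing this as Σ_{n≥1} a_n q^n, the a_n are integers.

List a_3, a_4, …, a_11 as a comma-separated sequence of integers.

2, 3, 2, 4, 2, 4, 3, 4, 2

q^3  k|3↦f(k): 1:1 3:1  a_3=2
d|4:{4,2,1}  Σf=1+1+1=3
n=5: 1·5 5·1  f→[1+1]=2
q^6  k|6↦f(k): 1:1 2:1 3:1 6:1  a_6=4
[q^7] f(7)=1,f(1)=1 ⇒ 2
q^8  k|8↦f(k): 1:1 2:1 4:1 8:1  a_8=4
q^9  k|9↦f(k): 9:1 3:1 1:1  a_9=3
q^10  k|10↦f(k): 10:1 5:1 2:1 1:1  a_10=4
[q^11] f(1)=1,f(11)=1 ⇒ 2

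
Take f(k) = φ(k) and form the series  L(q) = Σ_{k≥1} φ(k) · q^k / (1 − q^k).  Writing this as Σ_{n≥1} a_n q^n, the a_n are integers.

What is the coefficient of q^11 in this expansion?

n=11: 1·11 11·1  φ→[1+10]=11

a_11 = 11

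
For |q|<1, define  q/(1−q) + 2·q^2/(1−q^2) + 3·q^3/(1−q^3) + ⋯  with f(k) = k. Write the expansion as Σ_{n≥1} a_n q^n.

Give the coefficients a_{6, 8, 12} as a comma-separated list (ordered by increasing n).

d|6:{6,3,2,1}  Σf=6+3+2+1=12
q^8  k|8↦f(k): 8:8 4:4 2:2 1:1  a_8=15
[q^12] f(1)=1,f(2)=2,f(3)=3,f(4)=4,f(6)=6,f(12)=12 ⇒ 28

12, 15, 28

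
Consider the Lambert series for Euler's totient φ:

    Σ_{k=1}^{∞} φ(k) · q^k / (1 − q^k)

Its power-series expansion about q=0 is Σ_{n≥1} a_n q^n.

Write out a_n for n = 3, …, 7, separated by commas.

q^3  k|3↦φ(k): 1:1 3:2  a_3=3
[q^4] φ(1)=1,φ(2)=1,φ(4)=2 ⇒ 4
d|5:{1,5}  Σφ=1+4=5
n=6: 6·1 3·2 2·3 1·6  φ→[2+2+1+1]=6
[q^7] φ(7)=6,φ(1)=1 ⇒ 7

3, 4, 5, 6, 7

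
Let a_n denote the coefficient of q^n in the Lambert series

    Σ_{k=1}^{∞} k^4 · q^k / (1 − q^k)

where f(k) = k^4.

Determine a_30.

d|30:{1,2,3,5,6,10,15,30}  Σf=1+16+81+625+1296+10000+50625+810000=872644

a_30 = 872644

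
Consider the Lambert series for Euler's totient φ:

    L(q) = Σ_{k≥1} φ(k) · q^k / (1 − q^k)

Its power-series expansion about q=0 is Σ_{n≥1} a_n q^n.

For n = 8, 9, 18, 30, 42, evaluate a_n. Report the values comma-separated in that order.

n=8: 1·8 2·4 4·2 8·1  φ→[1+1+2+4]=8
n=9: 9·1 3·3 1·9  φ→[6+2+1]=9
[q^18] φ(1)=1,φ(2)=1,φ(3)=2,φ(6)=2,φ(9)=6,φ(18)=6 ⇒ 18
q^30  k|30↦φ(k): 1:1 2:1 3:2 5:4 6:2 10:4 15:8 30:8  a_30=30
q^42  k|42↦φ(k): 42:12 21:12 14:6 7:6 6:2 3:2 2:1 1:1  a_42=42

8, 9, 18, 30, 42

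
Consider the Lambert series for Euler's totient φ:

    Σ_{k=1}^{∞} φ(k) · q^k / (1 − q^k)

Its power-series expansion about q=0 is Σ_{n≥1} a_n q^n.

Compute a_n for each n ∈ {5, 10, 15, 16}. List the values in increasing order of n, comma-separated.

n=5: 1·5 5·1  φ→[1+4]=5
d|10:{10,5,2,1}  Σφ=4+4+1+1=10
q^15  k|15↦φ(k): 15:8 5:4 3:2 1:1  a_15=15
[q^16] φ(16)=8,φ(8)=4,φ(4)=2,φ(2)=1,φ(1)=1 ⇒ 16

5, 10, 15, 16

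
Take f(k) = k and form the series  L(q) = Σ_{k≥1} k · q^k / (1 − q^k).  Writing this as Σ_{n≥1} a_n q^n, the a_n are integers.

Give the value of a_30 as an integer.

n=30: 1·30 2·15 3·10 5·6 6·5 10·3 15·2 30·1  f→[1+2+3+5+6+10+15+30]=72

a_30 = 72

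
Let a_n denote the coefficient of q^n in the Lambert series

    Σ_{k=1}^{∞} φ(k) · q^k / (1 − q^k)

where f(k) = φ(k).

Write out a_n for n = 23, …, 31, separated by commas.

[q^23] φ(23)=22,φ(1)=1 ⇒ 23
[q^24] φ(24)=8,φ(12)=4,φ(8)=4,φ(6)=2,φ(4)=2,φ(3)=2,φ(2)=1,φ(1)=1 ⇒ 24
d|25:{1,5,25}  Σφ=1+4+20=25
[q^26] φ(1)=1,φ(2)=1,φ(13)=12,φ(26)=12 ⇒ 26
n=27: 1·27 3·9 9·3 27·1  φ→[1+2+6+18]=27
n=28: 1·28 2·14 4·7 7·4 14·2 28·1  φ→[1+1+2+6+6+12]=28
[q^29] φ(29)=28,φ(1)=1 ⇒ 29
[q^30] φ(1)=1,φ(2)=1,φ(3)=2,φ(5)=4,φ(6)=2,φ(10)=4,φ(15)=8,φ(30)=8 ⇒ 30
n=31: 1·31 31·1  φ→[1+30]=31

23, 24, 25, 26, 27, 28, 29, 30, 31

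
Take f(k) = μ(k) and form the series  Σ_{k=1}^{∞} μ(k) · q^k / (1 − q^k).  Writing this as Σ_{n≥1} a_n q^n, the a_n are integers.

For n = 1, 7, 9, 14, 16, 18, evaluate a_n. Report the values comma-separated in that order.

1, 0, 0, 0, 0, 0

q^1  k|1↦μ(k): 1:1  a_1=1
q^7  k|7↦μ(k): 7:-1 1:1  a_7=0
q^9  k|9↦μ(k): 9:0 3:-1 1:1  a_9=0
d|14:{1,2,7,14}  Σμ=1+(-1)+(-1)+1=0
[q^16] μ(16)=0,μ(8)=0,μ(4)=0,μ(2)=-1,μ(1)=1 ⇒ 0
d|18:{18,9,6,3,2,1}  Σμ=0+0+1+(-1)+(-1)+1=0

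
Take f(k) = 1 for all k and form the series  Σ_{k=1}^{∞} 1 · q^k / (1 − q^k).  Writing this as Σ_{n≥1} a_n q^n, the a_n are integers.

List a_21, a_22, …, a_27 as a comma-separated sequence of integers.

4, 4, 2, 8, 3, 4, 4

[q^21] f(21)=1,f(7)=1,f(3)=1,f(1)=1 ⇒ 4
[q^22] f(22)=1,f(11)=1,f(2)=1,f(1)=1 ⇒ 4
d|23:{23,1}  Σf=1+1=2
q^24  k|24↦f(k): 1:1 2:1 3:1 4:1 6:1 8:1 12:1 24:1  a_24=8
n=25: 25·1 5·5 1·25  f→[1+1+1]=3
q^26  k|26↦f(k): 1:1 2:1 13:1 26:1  a_26=4
d|27:{1,3,9,27}  Σf=1+1+1+1=4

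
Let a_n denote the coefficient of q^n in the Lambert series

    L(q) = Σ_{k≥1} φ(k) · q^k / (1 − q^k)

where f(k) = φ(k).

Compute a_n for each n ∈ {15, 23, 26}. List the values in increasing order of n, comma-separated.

[q^15] φ(15)=8,φ(5)=4,φ(3)=2,φ(1)=1 ⇒ 15
d|23:{23,1}  Σφ=22+1=23
[q^26] φ(1)=1,φ(2)=1,φ(13)=12,φ(26)=12 ⇒ 26

15, 23, 26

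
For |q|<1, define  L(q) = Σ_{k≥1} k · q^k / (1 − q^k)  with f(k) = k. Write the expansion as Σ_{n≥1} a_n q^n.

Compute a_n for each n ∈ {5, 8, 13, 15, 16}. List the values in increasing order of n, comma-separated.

6, 15, 14, 24, 31

d|5:{1,5}  Σf=1+5=6
q^8  k|8↦f(k): 8:8 4:4 2:2 1:1  a_8=15
[q^13] f(1)=1,f(13)=13 ⇒ 14
[q^15] f(1)=1,f(3)=3,f(5)=5,f(15)=15 ⇒ 24
n=16: 16·1 8·2 4·4 2·8 1·16  f→[16+8+4+2+1]=31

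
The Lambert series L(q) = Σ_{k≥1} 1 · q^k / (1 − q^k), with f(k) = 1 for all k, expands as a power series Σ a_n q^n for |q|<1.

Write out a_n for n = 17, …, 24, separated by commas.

n=17: 1·17 17·1  f→[1+1]=2
q^18  k|18↦f(k): 18:1 9:1 6:1 3:1 2:1 1:1  a_18=6
n=19: 1·19 19·1  f→[1+1]=2
d|20:{20,10,5,4,2,1}  Σf=1+1+1+1+1+1=6
n=21: 21·1 7·3 3·7 1·21  f→[1+1+1+1]=4
d|22:{22,11,2,1}  Σf=1+1+1+1=4
q^23  k|23↦f(k): 23:1 1:1  a_23=2
d|24:{24,12,8,6,4,3,2,1}  Σf=1+1+1+1+1+1+1+1=8

2, 6, 2, 6, 4, 4, 2, 8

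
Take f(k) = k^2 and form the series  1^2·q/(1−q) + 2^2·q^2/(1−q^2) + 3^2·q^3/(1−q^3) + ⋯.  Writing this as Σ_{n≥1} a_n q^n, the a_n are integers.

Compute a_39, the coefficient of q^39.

a_39 = 1700

d|39:{1,3,13,39}  Σf=1+9+169+1521=1700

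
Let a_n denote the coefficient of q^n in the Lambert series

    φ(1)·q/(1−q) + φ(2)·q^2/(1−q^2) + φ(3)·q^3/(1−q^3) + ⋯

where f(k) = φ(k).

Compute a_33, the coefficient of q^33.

n=33: 1·33 3·11 11·3 33·1  φ→[1+2+10+20]=33

a_33 = 33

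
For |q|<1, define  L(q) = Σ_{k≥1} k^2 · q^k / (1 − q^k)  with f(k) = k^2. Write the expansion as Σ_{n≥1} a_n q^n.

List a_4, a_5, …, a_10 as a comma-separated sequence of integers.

n=4: 4·1 2·2 1·4  f→[16+4+1]=21
n=5: 1·5 5·1  f→[1+25]=26
[q^6] f(1)=1,f(2)=4,f(3)=9,f(6)=36 ⇒ 50
d|7:{7,1}  Σf=49+1=50
d|8:{1,2,4,8}  Σf=1+4+16+64=85
[q^9] f(9)=81,f(3)=9,f(1)=1 ⇒ 91
q^10  k|10↦f(k): 1:1 2:4 5:25 10:100  a_10=130

21, 26, 50, 50, 85, 91, 130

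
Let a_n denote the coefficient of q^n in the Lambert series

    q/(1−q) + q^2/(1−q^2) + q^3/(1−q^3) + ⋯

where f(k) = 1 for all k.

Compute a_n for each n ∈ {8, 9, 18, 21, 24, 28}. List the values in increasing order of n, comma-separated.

n=8: 1·8 2·4 4·2 8·1  f→[1+1+1+1]=4
q^9  k|9↦f(k): 1:1 3:1 9:1  a_9=3
[q^18] f(18)=1,f(9)=1,f(6)=1,f(3)=1,f(2)=1,f(1)=1 ⇒ 6
[q^21] f(1)=1,f(3)=1,f(7)=1,f(21)=1 ⇒ 4
q^24  k|24↦f(k): 24:1 12:1 8:1 6:1 4:1 3:1 2:1 1:1  a_24=8
d|28:{28,14,7,4,2,1}  Σf=1+1+1+1+1+1=6

4, 3, 6, 4, 8, 6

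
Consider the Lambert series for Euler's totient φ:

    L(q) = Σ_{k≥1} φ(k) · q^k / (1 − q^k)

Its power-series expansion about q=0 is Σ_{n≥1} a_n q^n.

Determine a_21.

q^21  k|21↦φ(k): 21:12 7:6 3:2 1:1  a_21=21

a_21 = 21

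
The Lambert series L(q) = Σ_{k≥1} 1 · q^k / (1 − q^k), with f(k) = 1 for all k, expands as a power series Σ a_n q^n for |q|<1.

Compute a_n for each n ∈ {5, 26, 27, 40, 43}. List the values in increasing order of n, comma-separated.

[q^5] f(1)=1,f(5)=1 ⇒ 2
[q^26] f(1)=1,f(2)=1,f(13)=1,f(26)=1 ⇒ 4
n=27: 27·1 9·3 3·9 1·27  f→[1+1+1+1]=4
q^40  k|40↦f(k): 40:1 20:1 10:1 8:1 5:1 4:1 2:1 1:1  a_40=8
n=43: 43·1 1·43  f→[1+1]=2

2, 4, 4, 8, 2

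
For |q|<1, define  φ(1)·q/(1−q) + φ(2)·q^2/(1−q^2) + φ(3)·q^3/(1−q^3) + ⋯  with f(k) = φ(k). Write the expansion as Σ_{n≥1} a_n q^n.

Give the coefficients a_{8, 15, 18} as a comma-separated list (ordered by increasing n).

n=8: 8·1 4·2 2·4 1·8  φ→[4+2+1+1]=8
d|15:{15,5,3,1}  Σφ=8+4+2+1=15
q^18  k|18↦φ(k): 18:6 9:6 6:2 3:2 2:1 1:1  a_18=18

8, 15, 18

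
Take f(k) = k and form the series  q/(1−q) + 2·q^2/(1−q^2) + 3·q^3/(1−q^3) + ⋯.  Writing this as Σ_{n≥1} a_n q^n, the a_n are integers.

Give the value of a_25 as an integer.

d|25:{1,5,25}  Σf=1+5+25=31

a_25 = 31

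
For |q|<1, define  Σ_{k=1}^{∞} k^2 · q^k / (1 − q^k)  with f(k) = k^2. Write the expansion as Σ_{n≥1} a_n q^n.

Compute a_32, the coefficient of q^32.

[q^32] f(32)=1024,f(16)=256,f(8)=64,f(4)=16,f(2)=4,f(1)=1 ⇒ 1365

a_32 = 1365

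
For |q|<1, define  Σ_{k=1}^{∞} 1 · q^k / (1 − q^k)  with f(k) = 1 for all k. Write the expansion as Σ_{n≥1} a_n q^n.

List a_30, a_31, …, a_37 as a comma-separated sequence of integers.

n=30: 1·30 2·15 3·10 5·6 6·5 10·3 15·2 30·1  f→[1+1+1+1+1+1+1+1]=8
d|31:{31,1}  Σf=1+1=2
q^32  k|32↦f(k): 32:1 16:1 8:1 4:1 2:1 1:1  a_32=6
[q^33] f(1)=1,f(3)=1,f(11)=1,f(33)=1 ⇒ 4
[q^34] f(1)=1,f(2)=1,f(17)=1,f(34)=1 ⇒ 4
q^35  k|35↦f(k): 35:1 7:1 5:1 1:1  a_35=4
q^36  k|36↦f(k): 36:1 18:1 12:1 9:1 6:1 4:1 3:1 2:1 1:1  a_36=9
n=37: 37·1 1·37  f→[1+1]=2

8, 2, 6, 4, 4, 4, 9, 2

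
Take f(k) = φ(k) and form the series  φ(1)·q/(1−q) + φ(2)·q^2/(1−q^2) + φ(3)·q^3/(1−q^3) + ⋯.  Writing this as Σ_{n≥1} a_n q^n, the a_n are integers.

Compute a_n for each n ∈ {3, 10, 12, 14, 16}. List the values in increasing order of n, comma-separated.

n=3: 3·1 1·3  φ→[2+1]=3
n=10: 10·1 5·2 2·5 1·10  φ→[4+4+1+1]=10
[q^12] φ(1)=1,φ(2)=1,φ(3)=2,φ(4)=2,φ(6)=2,φ(12)=4 ⇒ 12
q^14  k|14↦φ(k): 1:1 2:1 7:6 14:6  a_14=14
n=16: 16·1 8·2 4·4 2·8 1·16  φ→[8+4+2+1+1]=16

3, 10, 12, 14, 16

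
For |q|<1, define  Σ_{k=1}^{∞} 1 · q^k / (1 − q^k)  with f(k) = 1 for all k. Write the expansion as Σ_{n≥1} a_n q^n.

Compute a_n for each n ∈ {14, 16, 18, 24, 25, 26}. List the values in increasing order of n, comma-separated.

4, 5, 6, 8, 3, 4

d|14:{14,7,2,1}  Σf=1+1+1+1=4
n=16: 16·1 8·2 4·4 2·8 1·16  f→[1+1+1+1+1]=5
d|18:{18,9,6,3,2,1}  Σf=1+1+1+1+1+1=6
d|24:{1,2,3,4,6,8,12,24}  Σf=1+1+1+1+1+1+1+1=8
[q^25] f(1)=1,f(5)=1,f(25)=1 ⇒ 3
n=26: 26·1 13·2 2·13 1·26  f→[1+1+1+1]=4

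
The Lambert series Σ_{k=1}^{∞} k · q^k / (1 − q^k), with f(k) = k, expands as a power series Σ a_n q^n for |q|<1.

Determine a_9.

a_9 = 13

q^9  k|9↦f(k): 9:9 3:3 1:1  a_9=13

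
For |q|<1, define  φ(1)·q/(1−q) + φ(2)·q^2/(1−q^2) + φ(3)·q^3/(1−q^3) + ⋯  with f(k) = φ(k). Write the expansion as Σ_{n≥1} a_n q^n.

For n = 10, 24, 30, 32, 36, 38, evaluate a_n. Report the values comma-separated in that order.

q^10  k|10↦φ(k): 1:1 2:1 5:4 10:4  a_10=10
d|24:{1,2,3,4,6,8,12,24}  Σφ=1+1+2+2+2+4+4+8=24
q^30  k|30↦φ(k): 1:1 2:1 3:2 5:4 6:2 10:4 15:8 30:8  a_30=30
d|32:{32,16,8,4,2,1}  Σφ=16+8+4+2+1+1=32
[q^36] φ(1)=1,φ(2)=1,φ(3)=2,φ(4)=2,φ(6)=2,φ(9)=6,φ(12)=4,φ(18)=6,φ(36)=12 ⇒ 36
d|38:{1,2,19,38}  Σφ=1+1+18+18=38

10, 24, 30, 32, 36, 38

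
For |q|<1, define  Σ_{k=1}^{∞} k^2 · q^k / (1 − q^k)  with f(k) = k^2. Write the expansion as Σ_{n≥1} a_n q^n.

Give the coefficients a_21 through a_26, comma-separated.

[q^21] f(1)=1,f(3)=9,f(7)=49,f(21)=441 ⇒ 500
[q^22] f(22)=484,f(11)=121,f(2)=4,f(1)=1 ⇒ 610
n=23: 23·1 1·23  f→[529+1]=530
n=24: 1·24 2·12 3·8 4·6 6·4 8·3 12·2 24·1  f→[1+4+9+16+36+64+144+576]=850
n=25: 25·1 5·5 1·25  f→[625+25+1]=651
d|26:{1,2,13,26}  Σf=1+4+169+676=850

500, 610, 530, 850, 651, 850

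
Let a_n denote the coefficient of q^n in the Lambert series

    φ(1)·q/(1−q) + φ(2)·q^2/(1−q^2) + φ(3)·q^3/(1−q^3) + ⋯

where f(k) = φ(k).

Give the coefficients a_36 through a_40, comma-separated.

q^36  k|36↦φ(k): 1:1 2:1 3:2 4:2 6:2 9:6 12:4 18:6 36:12  a_36=36
n=37: 1·37 37·1  φ→[1+36]=37
q^38  k|38↦φ(k): 38:18 19:18 2:1 1:1  a_38=38
[q^39] φ(1)=1,φ(3)=2,φ(13)=12,φ(39)=24 ⇒ 39
[q^40] φ(40)=16,φ(20)=8,φ(10)=4,φ(8)=4,φ(5)=4,φ(4)=2,φ(2)=1,φ(1)=1 ⇒ 40

36, 37, 38, 39, 40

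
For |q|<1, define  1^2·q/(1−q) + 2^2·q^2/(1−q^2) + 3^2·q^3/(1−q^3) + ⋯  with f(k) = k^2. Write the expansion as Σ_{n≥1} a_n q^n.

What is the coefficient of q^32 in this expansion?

a_32 = 1365

[q^32] f(1)=1,f(2)=4,f(4)=16,f(8)=64,f(16)=256,f(32)=1024 ⇒ 1365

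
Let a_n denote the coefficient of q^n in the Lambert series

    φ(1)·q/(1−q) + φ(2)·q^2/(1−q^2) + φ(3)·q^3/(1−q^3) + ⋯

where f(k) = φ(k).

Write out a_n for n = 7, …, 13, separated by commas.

[q^7] φ(7)=6,φ(1)=1 ⇒ 7
q^8  k|8↦φ(k): 1:1 2:1 4:2 8:4  a_8=8
d|9:{1,3,9}  Σφ=1+2+6=9
n=10: 10·1 5·2 2·5 1·10  φ→[4+4+1+1]=10
d|11:{1,11}  Σφ=1+10=11
[q^12] φ(12)=4,φ(6)=2,φ(4)=2,φ(3)=2,φ(2)=1,φ(1)=1 ⇒ 12
d|13:{1,13}  Σφ=1+12=13

7, 8, 9, 10, 11, 12, 13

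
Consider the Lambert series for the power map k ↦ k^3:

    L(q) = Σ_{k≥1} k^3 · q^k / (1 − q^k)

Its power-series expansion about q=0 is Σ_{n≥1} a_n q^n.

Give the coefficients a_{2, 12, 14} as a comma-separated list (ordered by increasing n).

q^2  k|2↦f(k): 2:8 1:1  a_2=9
d|12:{1,2,3,4,6,12}  Σf=1+8+27+64+216+1728=2044
q^14  k|14↦f(k): 1:1 2:8 7:343 14:2744  a_14=3096

9, 2044, 3096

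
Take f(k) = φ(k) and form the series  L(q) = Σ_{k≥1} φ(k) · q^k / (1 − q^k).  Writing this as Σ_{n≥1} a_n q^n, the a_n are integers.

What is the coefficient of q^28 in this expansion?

n=28: 1·28 2·14 4·7 7·4 14·2 28·1  φ→[1+1+2+6+6+12]=28

a_28 = 28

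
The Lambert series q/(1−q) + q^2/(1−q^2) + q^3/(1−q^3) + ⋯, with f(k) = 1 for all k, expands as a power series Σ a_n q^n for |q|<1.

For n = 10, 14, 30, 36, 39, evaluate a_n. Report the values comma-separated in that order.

d|10:{10,5,2,1}  Σf=1+1+1+1=4
q^14  k|14↦f(k): 14:1 7:1 2:1 1:1  a_14=4
[q^30] f(1)=1,f(2)=1,f(3)=1,f(5)=1,f(6)=1,f(10)=1,f(15)=1,f(30)=1 ⇒ 8
n=36: 1·36 2·18 3·12 4·9 6·6 9·4 12·3 18·2 36·1  f→[1+1+1+1+1+1+1+1+1]=9
d|39:{39,13,3,1}  Σf=1+1+1+1=4

4, 4, 8, 9, 4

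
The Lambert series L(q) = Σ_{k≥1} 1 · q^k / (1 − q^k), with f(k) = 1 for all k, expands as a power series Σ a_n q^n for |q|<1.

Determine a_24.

a_24 = 8

n=24: 24·1 12·2 8·3 6·4 4·6 3·8 2·12 1·24  f→[1+1+1+1+1+1+1+1]=8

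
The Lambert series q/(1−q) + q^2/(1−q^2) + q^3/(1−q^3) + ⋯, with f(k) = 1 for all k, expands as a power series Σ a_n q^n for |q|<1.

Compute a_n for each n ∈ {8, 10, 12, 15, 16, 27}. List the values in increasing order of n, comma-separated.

4, 4, 6, 4, 5, 4

d|8:{1,2,4,8}  Σf=1+1+1+1=4
n=10: 10·1 5·2 2·5 1·10  f→[1+1+1+1]=4
n=12: 12·1 6·2 4·3 3·4 2·6 1·12  f→[1+1+1+1+1+1]=6
n=15: 1·15 3·5 5·3 15·1  f→[1+1+1+1]=4
[q^16] f(1)=1,f(2)=1,f(4)=1,f(8)=1,f(16)=1 ⇒ 5
[q^27] f(27)=1,f(9)=1,f(3)=1,f(1)=1 ⇒ 4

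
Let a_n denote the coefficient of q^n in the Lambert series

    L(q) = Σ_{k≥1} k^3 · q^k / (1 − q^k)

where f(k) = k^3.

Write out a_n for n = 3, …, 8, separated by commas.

28, 73, 126, 252, 344, 585

[q^3] f(3)=27,f(1)=1 ⇒ 28
[q^4] f(1)=1,f(2)=8,f(4)=64 ⇒ 73
d|5:{5,1}  Σf=125+1=126
[q^6] f(1)=1,f(2)=8,f(3)=27,f(6)=216 ⇒ 252
d|7:{7,1}  Σf=343+1=344
d|8:{1,2,4,8}  Σf=1+8+64+512=585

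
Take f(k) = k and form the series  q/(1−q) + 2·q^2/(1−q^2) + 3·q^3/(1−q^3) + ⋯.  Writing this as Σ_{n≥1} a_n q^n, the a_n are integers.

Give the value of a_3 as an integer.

q^3  k|3↦f(k): 3:3 1:1  a_3=4

a_3 = 4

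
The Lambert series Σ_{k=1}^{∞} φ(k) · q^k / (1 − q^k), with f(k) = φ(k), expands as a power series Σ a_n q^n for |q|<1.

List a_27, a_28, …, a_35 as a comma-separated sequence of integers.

n=27: 1·27 3·9 9·3 27·1  φ→[1+2+6+18]=27
[q^28] φ(28)=12,φ(14)=6,φ(7)=6,φ(4)=2,φ(2)=1,φ(1)=1 ⇒ 28
d|29:{1,29}  Σφ=1+28=29
n=30: 1·30 2·15 3·10 5·6 6·5 10·3 15·2 30·1  φ→[1+1+2+4+2+4+8+8]=30
[q^31] φ(31)=30,φ(1)=1 ⇒ 31
d|32:{32,16,8,4,2,1}  Σφ=16+8+4+2+1+1=32
[q^33] φ(33)=20,φ(11)=10,φ(3)=2,φ(1)=1 ⇒ 33
[q^34] φ(34)=16,φ(17)=16,φ(2)=1,φ(1)=1 ⇒ 34
d|35:{35,7,5,1}  Σφ=24+6+4+1=35

27, 28, 29, 30, 31, 32, 33, 34, 35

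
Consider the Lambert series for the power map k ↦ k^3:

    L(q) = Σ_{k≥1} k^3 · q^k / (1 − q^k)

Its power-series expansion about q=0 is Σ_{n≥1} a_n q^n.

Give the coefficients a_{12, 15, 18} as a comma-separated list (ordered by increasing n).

[q^12] f(1)=1,f(2)=8,f(3)=27,f(4)=64,f(6)=216,f(12)=1728 ⇒ 2044
d|15:{1,3,5,15}  Σf=1+27+125+3375=3528
d|18:{1,2,3,6,9,18}  Σf=1+8+27+216+729+5832=6813

2044, 3528, 6813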